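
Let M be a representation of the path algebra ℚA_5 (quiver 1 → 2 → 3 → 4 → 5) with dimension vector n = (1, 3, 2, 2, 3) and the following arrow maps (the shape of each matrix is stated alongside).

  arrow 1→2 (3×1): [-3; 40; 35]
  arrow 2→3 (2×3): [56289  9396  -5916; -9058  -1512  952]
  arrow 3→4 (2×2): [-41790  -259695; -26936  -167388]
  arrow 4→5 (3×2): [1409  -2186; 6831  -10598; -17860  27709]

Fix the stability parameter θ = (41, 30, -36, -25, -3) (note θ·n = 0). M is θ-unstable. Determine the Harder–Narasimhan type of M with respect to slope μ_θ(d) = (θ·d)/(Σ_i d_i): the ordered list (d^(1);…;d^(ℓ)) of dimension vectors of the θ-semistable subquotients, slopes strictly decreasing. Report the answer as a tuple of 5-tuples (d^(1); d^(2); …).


Via rank(M_{q-1}∘⋯∘M_p): M ≅ I[1,3], I[2,2]^2, I[3,5], I[4,5], I[5,5].
μ_θ-semistable layers: μ^(1)=30; μ^(2)=35/3; μ^(3)=-3; μ^(4)=-25; μ^(5)=-36

((0, 2, 0, 0, 0); (1, 1, 1, 0, 0); (0, 0, 0, 0, 3); (0, 0, 0, 2, 0); (0, 0, 1, 0, 0))


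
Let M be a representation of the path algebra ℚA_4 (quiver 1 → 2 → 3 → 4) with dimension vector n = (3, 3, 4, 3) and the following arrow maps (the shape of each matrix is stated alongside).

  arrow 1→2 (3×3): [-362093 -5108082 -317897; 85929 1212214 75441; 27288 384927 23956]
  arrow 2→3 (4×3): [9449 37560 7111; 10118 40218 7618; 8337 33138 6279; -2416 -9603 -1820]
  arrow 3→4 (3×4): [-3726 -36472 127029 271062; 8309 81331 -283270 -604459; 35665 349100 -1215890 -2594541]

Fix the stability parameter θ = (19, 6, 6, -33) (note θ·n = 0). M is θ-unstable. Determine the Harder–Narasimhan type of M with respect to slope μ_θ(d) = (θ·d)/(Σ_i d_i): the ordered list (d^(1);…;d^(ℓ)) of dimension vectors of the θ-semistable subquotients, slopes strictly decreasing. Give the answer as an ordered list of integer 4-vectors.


Via rank(M_{q-1}∘⋯∘M_p): M ≅ I[1,2], I[1,4]^2, I[3,3], I[3,4].
μ_θ-semistable layers: μ^(1)=25/2; μ^(2)=6; μ^(3)=-1/2; μ^(4)=-27/2

((1, 1, 0, 0); (0, 0, 1, 0); (2, 2, 2, 2); (0, 0, 1, 1))


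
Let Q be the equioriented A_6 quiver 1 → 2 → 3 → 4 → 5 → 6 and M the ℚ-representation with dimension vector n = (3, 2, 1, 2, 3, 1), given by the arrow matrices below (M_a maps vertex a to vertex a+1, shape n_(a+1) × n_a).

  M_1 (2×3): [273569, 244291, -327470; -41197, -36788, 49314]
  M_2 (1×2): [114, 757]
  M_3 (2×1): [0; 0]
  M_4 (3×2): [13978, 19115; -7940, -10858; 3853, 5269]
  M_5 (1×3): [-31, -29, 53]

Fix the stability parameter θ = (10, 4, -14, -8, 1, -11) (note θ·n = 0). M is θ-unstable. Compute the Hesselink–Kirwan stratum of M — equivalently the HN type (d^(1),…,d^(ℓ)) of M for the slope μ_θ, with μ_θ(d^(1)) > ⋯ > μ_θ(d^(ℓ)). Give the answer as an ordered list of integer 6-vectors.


Barcode: M ≅ I[1,1], I[1,2], I[1,3], I[4,5], I[4,6], I[5,5]. HN layers by μ_θ (6 steps, strictly decreasing):
  μ^(1)=10; μ^(2)=7; μ^(3)=1; μ^(4)=0; μ^(5)=-5; μ^(6)=-8

((1, 0, 0, 0, 0, 0); (1, 1, 0, 0, 0, 0); (0, 0, 0, 0, 2, 0); (1, 1, 1, 0, 0, 0); (0, 0, 0, 0, 1, 1); (0, 0, 0, 2, 0, 0))


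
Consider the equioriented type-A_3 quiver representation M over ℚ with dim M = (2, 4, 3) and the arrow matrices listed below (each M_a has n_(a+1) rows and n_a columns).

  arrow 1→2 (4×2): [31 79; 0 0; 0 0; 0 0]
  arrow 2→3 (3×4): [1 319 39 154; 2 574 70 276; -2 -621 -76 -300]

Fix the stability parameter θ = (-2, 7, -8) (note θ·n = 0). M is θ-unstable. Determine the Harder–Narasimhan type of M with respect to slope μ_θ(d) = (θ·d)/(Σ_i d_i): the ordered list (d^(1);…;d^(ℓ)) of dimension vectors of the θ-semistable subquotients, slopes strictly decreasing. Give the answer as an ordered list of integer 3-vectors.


Barcode: M ≅ I[1,1], I[1,3], I[2,2], I[2,3]^2. HN layers by μ_θ (3 steps, strictly decreasing):
  μ^(1)=7; μ^(2)=-1/2; μ^(3)=-2

((0, 1, 0); (0, 3, 3); (2, 0, 0))


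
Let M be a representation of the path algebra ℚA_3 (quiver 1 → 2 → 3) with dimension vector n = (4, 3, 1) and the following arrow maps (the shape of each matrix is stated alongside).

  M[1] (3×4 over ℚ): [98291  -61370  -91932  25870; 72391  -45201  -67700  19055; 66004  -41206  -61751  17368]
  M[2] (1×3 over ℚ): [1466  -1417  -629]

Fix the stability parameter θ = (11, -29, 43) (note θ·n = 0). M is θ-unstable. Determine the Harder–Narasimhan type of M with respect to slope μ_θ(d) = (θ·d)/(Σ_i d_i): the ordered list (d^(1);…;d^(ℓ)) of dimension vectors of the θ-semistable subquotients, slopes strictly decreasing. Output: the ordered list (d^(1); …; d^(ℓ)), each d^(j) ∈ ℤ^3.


Interval decomposition of M: I[1,1], I[1,2]^2, I[1,3].
HN type (ℓ=3): μ^(1)=43; μ^(2)=11; μ^(3)=-9

((0, 0, 1); (1, 0, 0); (3, 3, 0))


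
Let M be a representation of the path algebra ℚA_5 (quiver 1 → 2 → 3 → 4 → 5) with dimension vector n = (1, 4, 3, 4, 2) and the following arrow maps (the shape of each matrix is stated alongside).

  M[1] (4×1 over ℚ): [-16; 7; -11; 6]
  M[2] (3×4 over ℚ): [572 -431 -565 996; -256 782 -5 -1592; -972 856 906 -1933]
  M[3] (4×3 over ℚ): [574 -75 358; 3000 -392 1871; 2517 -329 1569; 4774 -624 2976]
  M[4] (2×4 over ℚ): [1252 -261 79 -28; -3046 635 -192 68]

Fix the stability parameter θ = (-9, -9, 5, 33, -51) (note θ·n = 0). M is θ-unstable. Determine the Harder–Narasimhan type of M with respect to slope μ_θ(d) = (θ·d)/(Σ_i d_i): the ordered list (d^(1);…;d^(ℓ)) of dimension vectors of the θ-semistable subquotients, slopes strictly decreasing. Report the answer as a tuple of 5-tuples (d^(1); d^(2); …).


Barcode: M ≅ I[1,5], I[2,2], I[2,4], I[2,5], I[4,4]. HN layers by μ_θ (4 steps, strictly decreasing):
  μ^(1)=33; μ^(2)=5; μ^(3)=-13/3; μ^(4)=-9

((0, 0, 0, 2, 0); (0, 0, 1, 0, 0); (0, 0, 2, 2, 2); (1, 4, 0, 0, 0))


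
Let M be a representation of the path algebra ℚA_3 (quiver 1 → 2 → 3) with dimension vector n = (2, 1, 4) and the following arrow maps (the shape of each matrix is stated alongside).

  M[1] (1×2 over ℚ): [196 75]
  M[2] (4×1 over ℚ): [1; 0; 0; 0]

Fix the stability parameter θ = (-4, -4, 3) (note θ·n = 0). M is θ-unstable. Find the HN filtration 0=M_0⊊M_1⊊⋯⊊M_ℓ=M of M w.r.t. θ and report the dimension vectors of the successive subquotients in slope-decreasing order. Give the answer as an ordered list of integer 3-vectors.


Interval decomposition of M: I[1,1], I[1,3], I[3,3]^3.
HN type (ℓ=2): μ^(1)=3; μ^(2)=-4

((0, 0, 4); (2, 1, 0))


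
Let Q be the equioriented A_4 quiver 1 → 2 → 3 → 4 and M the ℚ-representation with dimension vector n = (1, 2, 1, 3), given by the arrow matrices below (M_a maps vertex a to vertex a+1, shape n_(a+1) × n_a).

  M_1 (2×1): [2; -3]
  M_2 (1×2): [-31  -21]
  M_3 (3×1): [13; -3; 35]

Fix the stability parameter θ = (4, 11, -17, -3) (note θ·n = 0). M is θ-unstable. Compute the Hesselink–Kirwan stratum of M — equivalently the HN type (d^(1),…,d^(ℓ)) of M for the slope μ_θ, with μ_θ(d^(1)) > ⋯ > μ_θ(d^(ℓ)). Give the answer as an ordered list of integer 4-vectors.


Barcode: M ≅ I[1,4], I[2,2], I[4,4]^2. HN layers by μ_θ (3 steps, strictly decreasing):
  μ^(1)=11; μ^(2)=-5/4; μ^(3)=-3

((0, 1, 0, 0); (1, 1, 1, 1); (0, 0, 0, 2))


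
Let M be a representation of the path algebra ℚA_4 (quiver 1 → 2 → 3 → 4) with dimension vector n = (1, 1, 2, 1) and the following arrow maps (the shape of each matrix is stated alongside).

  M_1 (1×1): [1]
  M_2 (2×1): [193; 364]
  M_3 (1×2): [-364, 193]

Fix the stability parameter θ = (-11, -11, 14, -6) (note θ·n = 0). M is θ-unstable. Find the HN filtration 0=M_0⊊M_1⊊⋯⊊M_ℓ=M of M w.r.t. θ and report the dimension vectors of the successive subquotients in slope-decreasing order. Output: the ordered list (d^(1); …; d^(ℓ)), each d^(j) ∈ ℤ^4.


Barcode: M ≅ I[1,3], I[3,4]. HN layers by μ_θ (3 steps, strictly decreasing):
  μ^(1)=14; μ^(2)=4; μ^(3)=-11

((0, 0, 1, 0); (0, 0, 1, 1); (1, 1, 0, 0))


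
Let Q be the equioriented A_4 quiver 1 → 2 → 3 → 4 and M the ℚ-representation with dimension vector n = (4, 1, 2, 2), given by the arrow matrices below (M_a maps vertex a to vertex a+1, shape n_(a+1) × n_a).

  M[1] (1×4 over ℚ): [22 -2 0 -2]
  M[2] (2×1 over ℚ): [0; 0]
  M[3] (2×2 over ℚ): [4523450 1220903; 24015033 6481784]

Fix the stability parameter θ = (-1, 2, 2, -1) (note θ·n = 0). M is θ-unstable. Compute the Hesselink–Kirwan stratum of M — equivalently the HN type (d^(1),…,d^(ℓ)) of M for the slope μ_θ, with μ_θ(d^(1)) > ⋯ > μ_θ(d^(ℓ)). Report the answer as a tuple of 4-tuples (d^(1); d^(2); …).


Via rank(M_{q-1}∘⋯∘M_p): M ≅ I[1,1]^3, I[1,2], I[3,4]^2.
μ_θ-semistable layers: μ^(1)=2; μ^(2)=1/2; μ^(3)=-1

((0, 1, 0, 0); (0, 0, 2, 2); (4, 0, 0, 0))


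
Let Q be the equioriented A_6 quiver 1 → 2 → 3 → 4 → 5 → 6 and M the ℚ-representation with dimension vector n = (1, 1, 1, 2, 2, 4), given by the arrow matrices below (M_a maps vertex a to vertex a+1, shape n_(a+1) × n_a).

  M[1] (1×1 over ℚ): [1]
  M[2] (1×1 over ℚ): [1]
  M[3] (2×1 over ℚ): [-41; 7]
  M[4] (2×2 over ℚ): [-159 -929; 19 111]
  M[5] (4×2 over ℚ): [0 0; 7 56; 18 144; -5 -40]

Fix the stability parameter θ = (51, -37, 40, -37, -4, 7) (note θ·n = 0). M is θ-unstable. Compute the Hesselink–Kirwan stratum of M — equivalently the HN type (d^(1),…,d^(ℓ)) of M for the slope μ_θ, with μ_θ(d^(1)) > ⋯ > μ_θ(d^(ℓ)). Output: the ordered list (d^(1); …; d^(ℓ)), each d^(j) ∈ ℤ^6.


Interval decomposition of M: I[1,5], I[4,6], I[6,6]^3.
HN type (ℓ=4): μ^(1)=7; μ^(2)=13/5; μ^(3)=-4; μ^(4)=-37

((0, 0, 0, 0, 0, 4); (1, 1, 1, 1, 1, 0); (0, 0, 0, 0, 1, 0); (0, 0, 0, 1, 0, 0))


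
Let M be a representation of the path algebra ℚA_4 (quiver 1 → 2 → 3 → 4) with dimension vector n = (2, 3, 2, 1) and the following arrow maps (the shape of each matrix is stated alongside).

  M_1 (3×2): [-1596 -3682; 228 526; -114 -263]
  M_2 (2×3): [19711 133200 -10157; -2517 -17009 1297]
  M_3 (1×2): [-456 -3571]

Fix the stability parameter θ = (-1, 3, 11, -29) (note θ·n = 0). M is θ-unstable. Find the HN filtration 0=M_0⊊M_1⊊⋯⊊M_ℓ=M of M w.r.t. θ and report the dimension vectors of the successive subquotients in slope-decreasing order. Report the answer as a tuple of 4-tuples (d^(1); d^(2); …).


Interval decomposition of M: I[1,1], I[1,4], I[2,2], I[2,3].
HN type (ℓ=4): μ^(1)=11; μ^(2)=3; μ^(3)=-1; μ^(4)=-4

((0, 0, 1, 0); (0, 2, 0, 0); (1, 0, 0, 0); (1, 1, 1, 1))


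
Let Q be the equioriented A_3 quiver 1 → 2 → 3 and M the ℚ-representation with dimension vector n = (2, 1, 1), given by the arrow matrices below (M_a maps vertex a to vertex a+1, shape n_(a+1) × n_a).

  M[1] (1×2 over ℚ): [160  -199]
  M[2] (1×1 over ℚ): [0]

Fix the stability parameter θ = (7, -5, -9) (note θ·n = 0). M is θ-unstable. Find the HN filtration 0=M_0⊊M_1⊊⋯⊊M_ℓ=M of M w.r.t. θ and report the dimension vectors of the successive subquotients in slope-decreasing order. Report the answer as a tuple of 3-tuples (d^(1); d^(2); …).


Interval decomposition of M: I[1,1], I[1,2], I[3,3].
HN type (ℓ=3): μ^(1)=7; μ^(2)=1; μ^(3)=-9

((1, 0, 0); (1, 1, 0); (0, 0, 1))


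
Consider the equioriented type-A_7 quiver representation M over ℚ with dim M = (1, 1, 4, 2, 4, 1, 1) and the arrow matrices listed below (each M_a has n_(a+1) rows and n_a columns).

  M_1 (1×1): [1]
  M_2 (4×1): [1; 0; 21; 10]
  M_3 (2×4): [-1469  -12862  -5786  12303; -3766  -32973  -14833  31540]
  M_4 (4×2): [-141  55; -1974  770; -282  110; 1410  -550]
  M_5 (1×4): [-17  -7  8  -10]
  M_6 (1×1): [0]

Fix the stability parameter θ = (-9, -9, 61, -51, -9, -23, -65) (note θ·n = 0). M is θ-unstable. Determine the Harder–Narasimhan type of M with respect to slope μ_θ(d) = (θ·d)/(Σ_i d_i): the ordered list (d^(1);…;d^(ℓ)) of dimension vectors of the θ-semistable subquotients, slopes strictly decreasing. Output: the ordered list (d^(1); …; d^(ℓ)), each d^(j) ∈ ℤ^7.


Barcode: M ≅ I[1,4], I[3,3]^2, I[3,6], I[5,5]^3, I[7,7]. HN layers by μ_θ (5 steps, strictly decreasing):
  μ^(1)=61; μ^(2)=5; μ^(3)=-11/2; μ^(4)=-9; μ^(5)=-65

((0, 0, 2, 0, 0, 0, 0); (0, 0, 1, 1, 0, 0, 0); (0, 0, 1, 1, 1, 1, 0); (1, 1, 0, 0, 3, 0, 0); (0, 0, 0, 0, 0, 0, 1))


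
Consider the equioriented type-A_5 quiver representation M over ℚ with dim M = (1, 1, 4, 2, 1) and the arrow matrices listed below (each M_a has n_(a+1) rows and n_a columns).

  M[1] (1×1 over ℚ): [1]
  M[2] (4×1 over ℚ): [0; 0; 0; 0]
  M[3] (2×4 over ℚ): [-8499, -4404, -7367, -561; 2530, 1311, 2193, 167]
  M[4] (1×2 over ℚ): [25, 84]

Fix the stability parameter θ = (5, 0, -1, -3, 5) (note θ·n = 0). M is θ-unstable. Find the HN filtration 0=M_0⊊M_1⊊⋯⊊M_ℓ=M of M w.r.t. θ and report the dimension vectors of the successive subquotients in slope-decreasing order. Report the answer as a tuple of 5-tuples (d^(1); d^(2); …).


Via rank(M_{q-1}∘⋯∘M_p): M ≅ I[1,2], I[3,3]^2, I[3,4], I[3,5].
μ_θ-semistable layers: μ^(1)=5; μ^(2)=5/2; μ^(3)=-1; μ^(4)=-2

((0, 0, 0, 0, 1); (1, 1, 0, 0, 0); (0, 0, 2, 0, 0); (0, 0, 2, 2, 0))


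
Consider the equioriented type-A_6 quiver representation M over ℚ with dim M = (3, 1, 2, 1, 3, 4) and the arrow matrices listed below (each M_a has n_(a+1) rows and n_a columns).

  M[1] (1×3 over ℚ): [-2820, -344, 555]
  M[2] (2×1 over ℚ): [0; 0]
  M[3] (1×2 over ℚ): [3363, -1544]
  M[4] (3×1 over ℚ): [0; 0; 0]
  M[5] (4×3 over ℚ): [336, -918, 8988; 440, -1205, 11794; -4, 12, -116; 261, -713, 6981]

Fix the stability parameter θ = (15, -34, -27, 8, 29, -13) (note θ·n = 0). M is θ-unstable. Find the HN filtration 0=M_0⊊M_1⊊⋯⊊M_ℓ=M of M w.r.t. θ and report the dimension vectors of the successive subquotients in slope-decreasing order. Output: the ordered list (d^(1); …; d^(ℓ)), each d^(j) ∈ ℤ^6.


Barcode: M ≅ I[1,1]^2, I[1,2], I[3,3], I[3,4], I[5,5], I[5,6]^2, I[6,6]^2. HN layers by μ_θ (6 steps, strictly decreasing):
  μ^(1)=29; μ^(2)=15; μ^(3)=8; μ^(4)=-19/2; μ^(5)=-13; μ^(6)=-27

((0, 0, 0, 0, 1, 0); (2, 0, 0, 0, 0, 0); (0, 0, 0, 1, 2, 2); (1, 1, 0, 0, 0, 0); (0, 0, 0, 0, 0, 2); (0, 0, 2, 0, 0, 0))


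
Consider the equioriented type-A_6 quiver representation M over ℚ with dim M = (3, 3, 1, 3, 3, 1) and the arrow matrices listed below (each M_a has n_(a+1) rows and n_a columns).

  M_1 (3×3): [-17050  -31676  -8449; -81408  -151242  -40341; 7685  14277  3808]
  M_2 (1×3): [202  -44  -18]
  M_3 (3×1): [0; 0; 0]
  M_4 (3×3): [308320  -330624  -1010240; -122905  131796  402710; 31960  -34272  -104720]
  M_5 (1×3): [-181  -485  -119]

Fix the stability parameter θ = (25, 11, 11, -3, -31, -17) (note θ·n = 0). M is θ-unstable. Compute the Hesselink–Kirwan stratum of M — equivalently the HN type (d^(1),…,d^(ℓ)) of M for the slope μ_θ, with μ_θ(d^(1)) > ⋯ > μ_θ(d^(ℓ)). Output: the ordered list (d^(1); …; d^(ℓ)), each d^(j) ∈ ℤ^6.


Barcode: M ≅ I[1,1], I[1,2], I[1,3], I[2,2], I[4,4]^2, I[4,6], I[5,5]^2. HN layers by μ_θ (7 steps, strictly decreasing):
  μ^(1)=25; μ^(2)=18; μ^(3)=47/3; μ^(4)=11; μ^(5)=-3; μ^(6)=-17; μ^(7)=-31

((1, 0, 0, 0, 0, 0); (1, 1, 0, 0, 0, 0); (1, 1, 1, 0, 0, 0); (0, 1, 0, 0, 0, 0); (0, 0, 0, 2, 0, 0); (0, 0, 0, 1, 1, 1); (0, 0, 0, 0, 2, 0))


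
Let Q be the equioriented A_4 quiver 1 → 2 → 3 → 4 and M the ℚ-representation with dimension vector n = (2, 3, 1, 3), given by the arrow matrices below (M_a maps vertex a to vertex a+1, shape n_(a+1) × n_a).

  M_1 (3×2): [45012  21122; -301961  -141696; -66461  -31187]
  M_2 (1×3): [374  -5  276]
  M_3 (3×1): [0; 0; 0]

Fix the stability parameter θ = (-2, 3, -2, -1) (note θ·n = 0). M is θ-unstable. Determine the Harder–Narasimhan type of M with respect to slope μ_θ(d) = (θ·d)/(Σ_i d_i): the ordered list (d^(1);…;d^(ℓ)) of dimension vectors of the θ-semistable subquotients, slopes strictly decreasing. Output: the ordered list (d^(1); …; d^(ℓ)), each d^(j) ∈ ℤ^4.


Via rank(M_{q-1}∘⋯∘M_p): M ≅ I[1,2], I[1,3], I[2,2], I[4,4]^3.
μ_θ-semistable layers: μ^(1)=3; μ^(2)=1/2; μ^(3)=-1; μ^(4)=-2

((0, 2, 0, 0); (0, 1, 1, 0); (0, 0, 0, 3); (2, 0, 0, 0))


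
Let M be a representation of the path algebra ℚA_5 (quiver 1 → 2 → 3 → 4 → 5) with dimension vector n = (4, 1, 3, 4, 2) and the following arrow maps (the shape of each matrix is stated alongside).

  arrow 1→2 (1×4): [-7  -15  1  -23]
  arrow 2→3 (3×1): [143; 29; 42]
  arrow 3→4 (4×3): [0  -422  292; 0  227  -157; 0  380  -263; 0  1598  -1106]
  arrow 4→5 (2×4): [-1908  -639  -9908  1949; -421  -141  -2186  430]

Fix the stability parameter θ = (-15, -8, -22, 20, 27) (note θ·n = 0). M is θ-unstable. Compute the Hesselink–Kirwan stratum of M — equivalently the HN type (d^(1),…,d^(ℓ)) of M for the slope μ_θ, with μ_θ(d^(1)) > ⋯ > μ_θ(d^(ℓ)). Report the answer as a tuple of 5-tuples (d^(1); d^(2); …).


Barcode: M ≅ I[1,1]^3, I[1,5], I[3,3], I[3,4], I[4,4], I[4,5]. HN layers by μ_θ (4 steps, strictly decreasing):
  μ^(1)=27; μ^(2)=20; μ^(3)=-15; μ^(4)=-22

((0, 0, 0, 0, 2); (0, 0, 0, 4, 0); (4, 1, 1, 0, 0); (0, 0, 2, 0, 0))


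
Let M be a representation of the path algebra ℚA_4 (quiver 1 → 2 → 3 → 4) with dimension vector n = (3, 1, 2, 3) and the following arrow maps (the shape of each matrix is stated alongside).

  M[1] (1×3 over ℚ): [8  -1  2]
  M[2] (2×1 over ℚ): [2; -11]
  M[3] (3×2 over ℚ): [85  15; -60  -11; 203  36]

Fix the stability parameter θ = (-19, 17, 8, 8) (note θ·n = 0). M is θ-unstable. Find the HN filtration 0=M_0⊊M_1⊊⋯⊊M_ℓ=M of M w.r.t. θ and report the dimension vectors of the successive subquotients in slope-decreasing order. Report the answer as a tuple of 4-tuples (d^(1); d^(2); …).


Via rank(M_{q-1}∘⋯∘M_p): M ≅ I[1,1]^2, I[1,4], I[3,4], I[4,4].
μ_θ-semistable layers: μ^(1)=11; μ^(2)=8; μ^(3)=-19

((0, 1, 1, 1); (0, 0, 1, 2); (3, 0, 0, 0))


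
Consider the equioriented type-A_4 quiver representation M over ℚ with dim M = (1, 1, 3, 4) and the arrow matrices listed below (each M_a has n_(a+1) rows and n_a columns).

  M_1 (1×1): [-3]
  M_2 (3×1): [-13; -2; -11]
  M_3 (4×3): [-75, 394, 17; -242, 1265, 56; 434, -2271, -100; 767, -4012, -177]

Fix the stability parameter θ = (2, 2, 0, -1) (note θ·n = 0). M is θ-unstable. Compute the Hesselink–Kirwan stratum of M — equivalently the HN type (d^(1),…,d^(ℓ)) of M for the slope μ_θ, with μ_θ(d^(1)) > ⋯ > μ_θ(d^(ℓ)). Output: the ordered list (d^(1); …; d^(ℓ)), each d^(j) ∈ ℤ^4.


Interval decomposition of M: I[1,3], I[3,4]^2, I[4,4]^2.
HN type (ℓ=3): μ^(1)=4/3; μ^(2)=-1/2; μ^(3)=-1

((1, 1, 1, 0); (0, 0, 2, 2); (0, 0, 0, 2))


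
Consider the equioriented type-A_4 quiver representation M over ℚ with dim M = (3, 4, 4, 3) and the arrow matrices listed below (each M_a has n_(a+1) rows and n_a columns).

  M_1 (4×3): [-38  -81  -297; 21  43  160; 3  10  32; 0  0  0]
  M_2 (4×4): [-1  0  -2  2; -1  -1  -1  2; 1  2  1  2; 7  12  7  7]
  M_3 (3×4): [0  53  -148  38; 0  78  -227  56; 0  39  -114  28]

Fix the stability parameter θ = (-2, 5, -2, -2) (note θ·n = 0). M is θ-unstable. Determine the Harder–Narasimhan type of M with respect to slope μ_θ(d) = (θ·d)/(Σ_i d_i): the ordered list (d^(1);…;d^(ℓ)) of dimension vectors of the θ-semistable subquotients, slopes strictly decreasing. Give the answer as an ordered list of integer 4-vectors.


Barcode: M ≅ I[1,3], I[1,4]^2, I[2,4]. HN layers by μ_θ (3 steps, strictly decreasing):
  μ^(1)=3/2; μ^(2)=1/3; μ^(3)=-2

((0, 1, 1, 0); (0, 3, 3, 3); (3, 0, 0, 0))


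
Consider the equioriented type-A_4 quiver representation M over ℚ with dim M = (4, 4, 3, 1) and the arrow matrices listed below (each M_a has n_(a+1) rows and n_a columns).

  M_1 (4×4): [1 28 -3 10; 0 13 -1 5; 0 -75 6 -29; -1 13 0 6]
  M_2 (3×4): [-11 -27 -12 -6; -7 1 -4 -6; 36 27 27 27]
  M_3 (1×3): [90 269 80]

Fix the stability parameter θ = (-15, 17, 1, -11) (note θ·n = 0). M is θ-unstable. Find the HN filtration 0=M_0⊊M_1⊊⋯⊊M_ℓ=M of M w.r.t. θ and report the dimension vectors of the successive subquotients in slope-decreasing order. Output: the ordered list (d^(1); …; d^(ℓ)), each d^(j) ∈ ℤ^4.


Interval decomposition of M: I[1,2]^2, I[1,3], I[1,4], I[3,3].
HN type (ℓ=5): μ^(1)=17; μ^(2)=9; μ^(3)=7/3; μ^(4)=1; μ^(5)=-15

((0, 2, 0, 0); (0, 1, 1, 0); (0, 1, 1, 1); (0, 0, 1, 0); (4, 0, 0, 0))


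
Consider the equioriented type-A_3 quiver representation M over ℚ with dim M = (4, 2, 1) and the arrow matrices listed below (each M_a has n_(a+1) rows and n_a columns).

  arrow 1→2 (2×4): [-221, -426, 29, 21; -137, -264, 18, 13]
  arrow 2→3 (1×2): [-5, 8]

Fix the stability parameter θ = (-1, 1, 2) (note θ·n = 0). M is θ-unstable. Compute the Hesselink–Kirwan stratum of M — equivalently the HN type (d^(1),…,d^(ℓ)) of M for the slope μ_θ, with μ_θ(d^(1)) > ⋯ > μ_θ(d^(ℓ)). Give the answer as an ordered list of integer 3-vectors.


Interval decomposition of M: I[1,1]^2, I[1,2], I[1,3].
HN type (ℓ=3): μ^(1)=2; μ^(2)=1; μ^(3)=-1

((0, 0, 1); (0, 2, 0); (4, 0, 0))


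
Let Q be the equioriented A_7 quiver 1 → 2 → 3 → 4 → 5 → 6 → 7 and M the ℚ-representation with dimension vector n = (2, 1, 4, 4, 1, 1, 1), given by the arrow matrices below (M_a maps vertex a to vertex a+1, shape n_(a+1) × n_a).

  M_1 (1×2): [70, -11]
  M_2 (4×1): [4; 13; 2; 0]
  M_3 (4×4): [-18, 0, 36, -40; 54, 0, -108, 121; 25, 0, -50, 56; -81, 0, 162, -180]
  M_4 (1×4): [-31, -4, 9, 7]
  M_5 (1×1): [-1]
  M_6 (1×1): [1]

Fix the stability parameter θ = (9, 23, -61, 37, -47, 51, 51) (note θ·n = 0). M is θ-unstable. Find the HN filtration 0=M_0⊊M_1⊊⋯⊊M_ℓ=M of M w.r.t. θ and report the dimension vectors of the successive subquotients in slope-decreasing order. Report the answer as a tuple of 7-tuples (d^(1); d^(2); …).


Interval decomposition of M: I[1,1], I[1,3], I[3,3], I[3,4]^2, I[4,4], I[4,7].
HN type (ℓ=6): μ^(1)=51; μ^(2)=37; μ^(3)=9; μ^(4)=-5; μ^(5)=-29/3; μ^(6)=-61

((0, 0, 0, 0, 0, 1, 1); (0, 0, 0, 3, 0, 0, 0); (1, 0, 0, 0, 0, 0, 0); (0, 0, 0, 1, 1, 0, 0); (1, 1, 1, 0, 0, 0, 0); (0, 0, 3, 0, 0, 0, 0))


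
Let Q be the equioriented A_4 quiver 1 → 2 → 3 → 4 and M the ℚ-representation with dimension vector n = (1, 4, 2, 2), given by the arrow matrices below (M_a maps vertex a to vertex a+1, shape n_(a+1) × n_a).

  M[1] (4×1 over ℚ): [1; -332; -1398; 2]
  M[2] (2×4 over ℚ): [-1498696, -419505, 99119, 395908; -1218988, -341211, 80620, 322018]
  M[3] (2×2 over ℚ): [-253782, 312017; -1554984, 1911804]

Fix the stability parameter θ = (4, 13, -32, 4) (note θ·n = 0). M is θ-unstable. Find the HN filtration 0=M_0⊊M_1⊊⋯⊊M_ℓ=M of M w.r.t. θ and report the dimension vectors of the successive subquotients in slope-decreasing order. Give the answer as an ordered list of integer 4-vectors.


Via rank(M_{q-1}∘⋯∘M_p): M ≅ I[1,4], I[2,2]^2, I[2,3], I[4,4].
μ_θ-semistable layers: μ^(1)=13; μ^(2)=4; μ^(3)=-5; μ^(4)=-19/2

((0, 2, 0, 0); (0, 0, 0, 2); (1, 1, 1, 0); (0, 1, 1, 0))


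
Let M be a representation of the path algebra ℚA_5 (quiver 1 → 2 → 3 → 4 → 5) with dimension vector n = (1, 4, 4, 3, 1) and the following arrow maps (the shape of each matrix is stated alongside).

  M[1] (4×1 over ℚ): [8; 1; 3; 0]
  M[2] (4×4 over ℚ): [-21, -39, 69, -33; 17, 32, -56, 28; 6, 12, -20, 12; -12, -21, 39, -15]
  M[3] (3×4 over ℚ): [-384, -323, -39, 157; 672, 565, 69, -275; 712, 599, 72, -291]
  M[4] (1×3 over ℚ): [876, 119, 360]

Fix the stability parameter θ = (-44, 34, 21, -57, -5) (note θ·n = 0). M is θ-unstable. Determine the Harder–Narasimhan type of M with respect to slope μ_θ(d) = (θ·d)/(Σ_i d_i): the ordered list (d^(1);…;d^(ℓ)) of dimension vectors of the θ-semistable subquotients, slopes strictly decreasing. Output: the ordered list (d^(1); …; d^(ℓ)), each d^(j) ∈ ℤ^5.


Barcode: M ≅ I[1,2], I[2,2], I[2,3], I[2,5], I[3,3], I[3,4], I[4,4]. HN layers by μ_θ (7 steps, strictly decreasing):
  μ^(1)=34; μ^(2)=55/2; μ^(3)=21; μ^(4)=-7/4; μ^(5)=-18; μ^(6)=-44; μ^(7)=-57

((0, 2, 0, 0, 0); (0, 1, 1, 0, 0); (0, 0, 1, 0, 0); (0, 1, 1, 1, 1); (0, 0, 1, 1, 0); (1, 0, 0, 0, 0); (0, 0, 0, 1, 0))


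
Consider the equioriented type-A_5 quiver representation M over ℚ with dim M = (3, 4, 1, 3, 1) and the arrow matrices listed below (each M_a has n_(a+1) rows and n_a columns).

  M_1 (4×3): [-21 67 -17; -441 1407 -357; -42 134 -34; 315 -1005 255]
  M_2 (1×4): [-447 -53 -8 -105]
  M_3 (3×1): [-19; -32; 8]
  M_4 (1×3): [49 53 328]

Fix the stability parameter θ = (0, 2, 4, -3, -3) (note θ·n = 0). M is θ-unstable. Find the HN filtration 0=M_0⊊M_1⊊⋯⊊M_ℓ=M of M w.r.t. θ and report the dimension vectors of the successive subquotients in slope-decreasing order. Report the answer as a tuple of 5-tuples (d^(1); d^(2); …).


Barcode: M ≅ I[1,1]^2, I[1,5], I[2,2]^3, I[4,4]^2. HN layers by μ_θ (3 steps, strictly decreasing):
  μ^(1)=2; μ^(2)=0; μ^(3)=-3

((0, 3, 0, 0, 0); (3, 1, 1, 1, 1); (0, 0, 0, 2, 0))


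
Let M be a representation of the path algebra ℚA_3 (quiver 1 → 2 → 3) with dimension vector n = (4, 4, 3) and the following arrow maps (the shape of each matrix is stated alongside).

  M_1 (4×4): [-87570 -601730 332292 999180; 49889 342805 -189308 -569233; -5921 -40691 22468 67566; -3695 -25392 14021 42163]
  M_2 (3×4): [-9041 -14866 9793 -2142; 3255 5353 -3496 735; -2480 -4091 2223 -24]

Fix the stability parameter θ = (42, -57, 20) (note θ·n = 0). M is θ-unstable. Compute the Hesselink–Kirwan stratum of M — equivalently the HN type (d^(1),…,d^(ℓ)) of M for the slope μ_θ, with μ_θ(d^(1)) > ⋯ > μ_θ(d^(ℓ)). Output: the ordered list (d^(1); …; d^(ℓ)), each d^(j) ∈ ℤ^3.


Barcode: M ≅ I[1,1], I[1,3]^3, I[2,2]. HN layers by μ_θ (4 steps, strictly decreasing):
  μ^(1)=42; μ^(2)=20; μ^(3)=-15/2; μ^(4)=-57

((1, 0, 0); (0, 0, 3); (3, 3, 0); (0, 1, 0))


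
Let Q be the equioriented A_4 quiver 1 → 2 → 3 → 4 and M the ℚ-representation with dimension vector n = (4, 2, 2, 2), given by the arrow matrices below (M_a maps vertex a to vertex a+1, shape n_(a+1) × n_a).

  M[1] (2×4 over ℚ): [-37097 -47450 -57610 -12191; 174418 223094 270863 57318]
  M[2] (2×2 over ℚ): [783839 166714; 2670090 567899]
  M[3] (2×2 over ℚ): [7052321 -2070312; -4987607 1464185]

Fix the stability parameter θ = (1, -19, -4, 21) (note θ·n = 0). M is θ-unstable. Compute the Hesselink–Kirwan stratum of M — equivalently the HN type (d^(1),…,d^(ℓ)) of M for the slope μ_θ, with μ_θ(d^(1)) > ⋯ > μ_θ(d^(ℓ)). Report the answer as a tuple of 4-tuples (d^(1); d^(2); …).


Interval decomposition of M: I[1,1]^2, I[1,4]^2.
HN type (ℓ=4): μ^(1)=21; μ^(2)=1; μ^(3)=-4; μ^(4)=-9

((0, 0, 0, 2); (2, 0, 0, 0); (0, 0, 2, 0); (2, 2, 0, 0))


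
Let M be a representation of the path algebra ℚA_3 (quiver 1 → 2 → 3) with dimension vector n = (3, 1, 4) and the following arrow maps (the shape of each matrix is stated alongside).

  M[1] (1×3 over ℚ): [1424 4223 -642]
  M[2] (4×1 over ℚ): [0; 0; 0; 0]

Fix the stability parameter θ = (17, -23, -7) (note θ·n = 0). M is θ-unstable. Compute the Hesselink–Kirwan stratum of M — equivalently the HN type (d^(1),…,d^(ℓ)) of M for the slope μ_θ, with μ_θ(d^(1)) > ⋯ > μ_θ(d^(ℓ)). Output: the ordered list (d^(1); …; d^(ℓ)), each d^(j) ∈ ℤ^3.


Via rank(M_{q-1}∘⋯∘M_p): M ≅ I[1,1]^2, I[1,2], I[3,3]^4.
μ_θ-semistable layers: μ^(1)=17; μ^(2)=-3; μ^(3)=-7

((2, 0, 0); (1, 1, 0); (0, 0, 4))


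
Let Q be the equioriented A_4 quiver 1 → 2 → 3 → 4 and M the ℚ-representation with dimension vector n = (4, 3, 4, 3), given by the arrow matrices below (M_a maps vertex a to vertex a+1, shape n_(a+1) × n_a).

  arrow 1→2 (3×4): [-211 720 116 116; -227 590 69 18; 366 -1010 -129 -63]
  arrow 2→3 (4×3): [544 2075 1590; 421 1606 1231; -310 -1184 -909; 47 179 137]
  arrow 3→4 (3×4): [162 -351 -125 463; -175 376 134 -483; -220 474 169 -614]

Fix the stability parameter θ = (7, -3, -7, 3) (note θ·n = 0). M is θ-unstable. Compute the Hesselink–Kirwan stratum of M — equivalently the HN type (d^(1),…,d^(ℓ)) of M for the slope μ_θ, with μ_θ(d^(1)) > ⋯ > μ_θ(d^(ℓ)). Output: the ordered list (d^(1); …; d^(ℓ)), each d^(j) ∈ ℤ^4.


Via rank(M_{q-1}∘⋯∘M_p): M ≅ I[1,1], I[1,4]^3, I[3,3].
μ_θ-semistable layers: μ^(1)=7; μ^(2)=3; μ^(3)=-1; μ^(4)=-7

((1, 0, 0, 0); (0, 0, 0, 3); (3, 3, 3, 0); (0, 0, 1, 0))


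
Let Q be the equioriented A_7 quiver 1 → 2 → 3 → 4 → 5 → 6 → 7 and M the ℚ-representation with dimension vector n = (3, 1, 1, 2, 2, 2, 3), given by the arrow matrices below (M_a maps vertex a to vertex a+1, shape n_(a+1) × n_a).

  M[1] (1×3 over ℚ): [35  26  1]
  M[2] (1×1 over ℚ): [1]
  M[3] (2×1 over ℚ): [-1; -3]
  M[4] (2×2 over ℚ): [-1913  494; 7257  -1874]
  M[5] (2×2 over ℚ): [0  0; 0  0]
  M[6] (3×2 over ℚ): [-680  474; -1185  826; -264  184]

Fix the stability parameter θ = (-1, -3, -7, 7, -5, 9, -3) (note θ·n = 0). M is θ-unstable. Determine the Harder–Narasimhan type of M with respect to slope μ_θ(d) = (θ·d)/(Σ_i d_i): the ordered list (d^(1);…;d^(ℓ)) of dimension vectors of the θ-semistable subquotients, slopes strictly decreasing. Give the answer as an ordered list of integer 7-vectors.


Via rank(M_{q-1}∘⋯∘M_p): M ≅ I[1,1]^2, I[1,5], I[4,5], I[6,7]^2, I[7,7].
μ_θ-semistable layers: μ^(1)=3; μ^(2)=1; μ^(3)=-1; μ^(4)=-3; μ^(5)=-11/3

((0, 0, 0, 0, 0, 2, 2); (0, 0, 0, 2, 2, 0, 0); (2, 0, 0, 0, 0, 0, 0); (0, 0, 0, 0, 0, 0, 1); (1, 1, 1, 0, 0, 0, 0))


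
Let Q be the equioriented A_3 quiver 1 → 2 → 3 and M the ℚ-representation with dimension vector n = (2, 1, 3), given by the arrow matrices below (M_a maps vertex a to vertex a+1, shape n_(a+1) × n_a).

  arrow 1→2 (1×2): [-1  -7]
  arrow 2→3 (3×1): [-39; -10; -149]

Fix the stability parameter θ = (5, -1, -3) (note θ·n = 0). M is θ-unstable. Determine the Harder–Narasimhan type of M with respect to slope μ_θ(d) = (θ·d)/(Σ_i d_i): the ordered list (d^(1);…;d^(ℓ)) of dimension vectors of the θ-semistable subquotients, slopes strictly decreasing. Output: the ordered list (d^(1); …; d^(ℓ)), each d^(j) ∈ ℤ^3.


Barcode: M ≅ I[1,1], I[1,3], I[3,3]^2. HN layers by μ_θ (3 steps, strictly decreasing):
  μ^(1)=5; μ^(2)=1/3; μ^(3)=-3

((1, 0, 0); (1, 1, 1); (0, 0, 2))


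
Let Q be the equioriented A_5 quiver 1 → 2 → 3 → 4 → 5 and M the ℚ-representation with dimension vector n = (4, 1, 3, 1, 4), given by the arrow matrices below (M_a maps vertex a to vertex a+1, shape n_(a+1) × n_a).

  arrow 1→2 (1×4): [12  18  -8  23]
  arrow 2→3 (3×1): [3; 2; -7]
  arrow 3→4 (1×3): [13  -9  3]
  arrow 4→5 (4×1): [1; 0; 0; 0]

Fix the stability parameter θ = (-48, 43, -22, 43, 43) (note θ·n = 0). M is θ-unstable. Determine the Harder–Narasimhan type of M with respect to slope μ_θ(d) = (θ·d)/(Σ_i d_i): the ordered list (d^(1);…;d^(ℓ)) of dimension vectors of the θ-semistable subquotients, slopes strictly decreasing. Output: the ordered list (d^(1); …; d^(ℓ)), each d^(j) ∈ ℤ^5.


Via rank(M_{q-1}∘⋯∘M_p): M ≅ I[1,1]^3, I[1,3], I[3,3], I[3,5], I[5,5]^3.
μ_θ-semistable layers: μ^(1)=43; μ^(2)=21/2; μ^(3)=-22; μ^(4)=-48

((0, 0, 0, 1, 4); (0, 1, 1, 0, 0); (0, 0, 2, 0, 0); (4, 0, 0, 0, 0))


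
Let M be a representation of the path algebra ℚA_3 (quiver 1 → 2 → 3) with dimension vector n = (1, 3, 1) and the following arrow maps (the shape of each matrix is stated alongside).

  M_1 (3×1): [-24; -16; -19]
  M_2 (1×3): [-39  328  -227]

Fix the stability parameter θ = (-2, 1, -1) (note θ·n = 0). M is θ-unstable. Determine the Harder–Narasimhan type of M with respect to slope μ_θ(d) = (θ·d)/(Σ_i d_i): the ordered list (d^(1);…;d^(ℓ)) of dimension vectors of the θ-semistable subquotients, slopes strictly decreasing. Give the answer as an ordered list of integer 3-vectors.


Barcode: M ≅ I[1,3], I[2,2]^2. HN layers by μ_θ (3 steps, strictly decreasing):
  μ^(1)=1; μ^(2)=0; μ^(3)=-2

((0, 2, 0); (0, 1, 1); (1, 0, 0))


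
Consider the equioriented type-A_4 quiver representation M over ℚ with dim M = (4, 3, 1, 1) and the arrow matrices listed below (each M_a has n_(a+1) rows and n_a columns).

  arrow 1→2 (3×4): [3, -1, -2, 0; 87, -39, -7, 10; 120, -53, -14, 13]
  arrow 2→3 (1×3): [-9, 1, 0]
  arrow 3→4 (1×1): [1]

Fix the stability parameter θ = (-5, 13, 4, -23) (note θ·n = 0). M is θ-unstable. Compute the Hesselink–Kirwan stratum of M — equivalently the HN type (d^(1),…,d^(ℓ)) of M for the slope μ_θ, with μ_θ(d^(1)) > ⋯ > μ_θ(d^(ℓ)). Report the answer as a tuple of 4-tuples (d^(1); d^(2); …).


Interval decomposition of M: I[1,1], I[1,2]^2, I[1,4].
HN type (ℓ=3): μ^(1)=13; μ^(2)=-2; μ^(3)=-5

((0, 2, 0, 0); (0, 1, 1, 1); (4, 0, 0, 0))


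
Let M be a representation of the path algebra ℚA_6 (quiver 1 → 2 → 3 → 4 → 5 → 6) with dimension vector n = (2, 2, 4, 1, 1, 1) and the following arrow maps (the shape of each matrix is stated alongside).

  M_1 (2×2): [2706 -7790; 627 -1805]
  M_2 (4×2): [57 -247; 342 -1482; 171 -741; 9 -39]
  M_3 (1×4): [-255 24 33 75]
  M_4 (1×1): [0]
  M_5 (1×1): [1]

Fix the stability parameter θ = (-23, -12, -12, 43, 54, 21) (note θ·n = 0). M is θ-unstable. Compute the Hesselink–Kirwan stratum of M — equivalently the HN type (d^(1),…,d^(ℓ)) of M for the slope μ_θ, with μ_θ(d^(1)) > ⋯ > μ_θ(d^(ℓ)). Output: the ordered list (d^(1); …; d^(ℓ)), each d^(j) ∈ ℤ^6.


Via rank(M_{q-1}∘⋯∘M_p): M ≅ I[1,1], I[1,4], I[2,2], I[3,3]^3, I[5,6].
μ_θ-semistable layers: μ^(1)=43; μ^(2)=75/2; μ^(3)=-12; μ^(4)=-23

((0, 0, 0, 1, 0, 0); (0, 0, 0, 0, 1, 1); (0, 2, 4, 0, 0, 0); (2, 0, 0, 0, 0, 0))


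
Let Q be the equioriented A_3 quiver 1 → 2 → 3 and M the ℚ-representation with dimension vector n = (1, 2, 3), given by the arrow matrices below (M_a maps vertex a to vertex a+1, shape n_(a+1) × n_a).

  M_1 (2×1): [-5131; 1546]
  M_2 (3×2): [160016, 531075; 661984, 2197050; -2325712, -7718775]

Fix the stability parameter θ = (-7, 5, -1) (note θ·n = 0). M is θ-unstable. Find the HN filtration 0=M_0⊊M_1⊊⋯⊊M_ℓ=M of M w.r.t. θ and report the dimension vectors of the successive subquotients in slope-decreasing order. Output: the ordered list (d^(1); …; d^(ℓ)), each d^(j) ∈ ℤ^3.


Via rank(M_{q-1}∘⋯∘M_p): M ≅ I[1,3], I[2,2], I[3,3]^2.
μ_θ-semistable layers: μ^(1)=5; μ^(2)=2; μ^(3)=-1; μ^(4)=-7

((0, 1, 0); (0, 1, 1); (0, 0, 2); (1, 0, 0))


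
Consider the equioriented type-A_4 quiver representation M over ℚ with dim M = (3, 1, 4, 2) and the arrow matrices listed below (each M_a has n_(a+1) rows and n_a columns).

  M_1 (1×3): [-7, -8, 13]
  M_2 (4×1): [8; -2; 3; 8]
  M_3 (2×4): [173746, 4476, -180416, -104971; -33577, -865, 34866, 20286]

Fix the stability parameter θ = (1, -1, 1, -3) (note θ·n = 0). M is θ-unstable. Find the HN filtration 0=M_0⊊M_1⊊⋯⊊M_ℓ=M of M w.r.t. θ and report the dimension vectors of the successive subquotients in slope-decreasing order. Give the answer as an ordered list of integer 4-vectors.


Via rank(M_{q-1}∘⋯∘M_p): M ≅ I[1,1]^2, I[1,3], I[3,3], I[3,4]^2.
μ_θ-semistable layers: μ^(1)=1; μ^(2)=0; μ^(3)=-1

((2, 0, 2, 0); (1, 1, 0, 0); (0, 0, 2, 2))


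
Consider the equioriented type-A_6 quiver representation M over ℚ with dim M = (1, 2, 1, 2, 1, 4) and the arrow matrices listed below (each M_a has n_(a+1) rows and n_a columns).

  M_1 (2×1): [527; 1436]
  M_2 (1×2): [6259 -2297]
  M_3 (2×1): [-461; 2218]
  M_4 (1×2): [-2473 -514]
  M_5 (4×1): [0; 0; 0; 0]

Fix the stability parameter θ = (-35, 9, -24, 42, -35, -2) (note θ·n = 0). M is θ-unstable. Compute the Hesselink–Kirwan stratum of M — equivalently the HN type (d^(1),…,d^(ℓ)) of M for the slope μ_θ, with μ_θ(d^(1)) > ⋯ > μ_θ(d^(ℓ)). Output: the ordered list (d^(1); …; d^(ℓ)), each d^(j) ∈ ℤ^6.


Via rank(M_{q-1}∘⋯∘M_p): M ≅ I[1,5], I[2,2], I[4,4], I[6,6]^4.
μ_θ-semistable layers: μ^(1)=42; μ^(2)=9; μ^(3)=7/2; μ^(4)=-2; μ^(5)=-15/2; μ^(6)=-35

((0, 0, 0, 1, 0, 0); (0, 1, 0, 0, 0, 0); (0, 0, 0, 1, 1, 0); (0, 0, 0, 0, 0, 4); (0, 1, 1, 0, 0, 0); (1, 0, 0, 0, 0, 0))


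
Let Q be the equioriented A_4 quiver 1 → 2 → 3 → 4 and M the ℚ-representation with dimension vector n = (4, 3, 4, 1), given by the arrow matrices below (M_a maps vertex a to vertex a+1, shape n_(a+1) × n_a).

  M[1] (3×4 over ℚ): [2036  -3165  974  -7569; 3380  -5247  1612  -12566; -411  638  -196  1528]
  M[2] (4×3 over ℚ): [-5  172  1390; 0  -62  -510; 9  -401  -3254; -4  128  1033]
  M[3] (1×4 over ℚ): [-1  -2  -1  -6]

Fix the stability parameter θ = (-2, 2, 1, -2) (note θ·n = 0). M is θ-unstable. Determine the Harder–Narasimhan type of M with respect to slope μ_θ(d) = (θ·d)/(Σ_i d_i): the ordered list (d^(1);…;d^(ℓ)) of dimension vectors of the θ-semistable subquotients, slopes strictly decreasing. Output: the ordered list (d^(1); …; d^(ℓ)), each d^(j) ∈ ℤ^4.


Via rank(M_{q-1}∘⋯∘M_p): M ≅ I[1,1], I[1,3]^2, I[1,4], I[3,3].
μ_θ-semistable layers: μ^(1)=3/2; μ^(2)=1; μ^(3)=1/3; μ^(4)=-2

((0, 2, 2, 0); (0, 0, 1, 0); (0, 1, 1, 1); (4, 0, 0, 0))


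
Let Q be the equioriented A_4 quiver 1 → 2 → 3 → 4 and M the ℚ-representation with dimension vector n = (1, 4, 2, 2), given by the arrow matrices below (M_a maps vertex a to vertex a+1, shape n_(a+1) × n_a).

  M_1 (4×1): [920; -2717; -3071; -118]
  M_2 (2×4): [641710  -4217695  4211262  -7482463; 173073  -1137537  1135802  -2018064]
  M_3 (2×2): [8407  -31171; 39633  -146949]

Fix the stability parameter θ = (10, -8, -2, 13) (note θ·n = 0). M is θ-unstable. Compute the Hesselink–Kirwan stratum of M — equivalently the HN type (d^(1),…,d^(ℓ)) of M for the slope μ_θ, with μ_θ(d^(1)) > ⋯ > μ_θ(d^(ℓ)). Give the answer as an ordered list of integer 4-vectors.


Via rank(M_{q-1}∘⋯∘M_p): M ≅ I[1,3], I[2,2]^2, I[2,4], I[4,4].
μ_θ-semistable layers: μ^(1)=13; μ^(2)=0; μ^(3)=-2; μ^(4)=-8

((0, 0, 0, 2); (1, 1, 1, 0); (0, 0, 1, 0); (0, 3, 0, 0))


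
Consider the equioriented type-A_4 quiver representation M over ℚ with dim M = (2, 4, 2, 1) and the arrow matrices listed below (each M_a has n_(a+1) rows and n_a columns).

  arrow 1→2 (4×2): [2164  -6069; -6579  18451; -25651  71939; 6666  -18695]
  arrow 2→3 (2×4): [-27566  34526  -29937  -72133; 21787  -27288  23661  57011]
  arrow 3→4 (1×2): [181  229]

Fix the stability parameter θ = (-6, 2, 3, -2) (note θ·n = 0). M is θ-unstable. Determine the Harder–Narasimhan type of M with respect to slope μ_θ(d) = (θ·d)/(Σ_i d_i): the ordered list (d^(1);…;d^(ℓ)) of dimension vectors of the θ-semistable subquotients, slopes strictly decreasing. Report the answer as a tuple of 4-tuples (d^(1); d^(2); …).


Barcode: M ≅ I[1,3], I[1,4], I[2,2]^2. HN layers by μ_θ (4 steps, strictly decreasing):
  μ^(1)=3; μ^(2)=2; μ^(3)=1; μ^(4)=-6

((0, 0, 1, 0); (0, 3, 0, 0); (0, 1, 1, 1); (2, 0, 0, 0))


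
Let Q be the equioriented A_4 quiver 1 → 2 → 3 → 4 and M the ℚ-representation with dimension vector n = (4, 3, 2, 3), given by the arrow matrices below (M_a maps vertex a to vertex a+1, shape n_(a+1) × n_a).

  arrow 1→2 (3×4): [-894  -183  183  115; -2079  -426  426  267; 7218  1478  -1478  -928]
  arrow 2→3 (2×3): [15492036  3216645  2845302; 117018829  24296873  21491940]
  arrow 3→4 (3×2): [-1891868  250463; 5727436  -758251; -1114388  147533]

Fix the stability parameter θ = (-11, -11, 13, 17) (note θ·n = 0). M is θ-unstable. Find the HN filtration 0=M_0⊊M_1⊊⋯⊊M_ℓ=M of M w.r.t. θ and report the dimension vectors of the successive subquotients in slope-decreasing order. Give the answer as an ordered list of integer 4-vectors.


Via rank(M_{q-1}∘⋯∘M_p): M ≅ I[1,1]^2, I[1,3], I[1,4], I[2,2], I[4,4]^2.
μ_θ-semistable layers: μ^(1)=17; μ^(2)=13; μ^(3)=-11

((0, 0, 0, 3); (0, 0, 2, 0); (4, 3, 0, 0))
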